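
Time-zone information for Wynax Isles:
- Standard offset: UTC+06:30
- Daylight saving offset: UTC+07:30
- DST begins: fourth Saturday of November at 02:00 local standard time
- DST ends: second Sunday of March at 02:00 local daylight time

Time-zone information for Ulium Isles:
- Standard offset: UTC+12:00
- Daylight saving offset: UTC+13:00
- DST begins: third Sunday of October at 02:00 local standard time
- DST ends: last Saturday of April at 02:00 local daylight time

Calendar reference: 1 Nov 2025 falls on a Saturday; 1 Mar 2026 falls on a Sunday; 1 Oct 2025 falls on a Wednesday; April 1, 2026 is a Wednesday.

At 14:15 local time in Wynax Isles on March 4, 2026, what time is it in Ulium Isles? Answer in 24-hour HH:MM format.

1 November 2025 is a Saturday, so the first Saturday is November 1 and the fourth is November 22.
1 March 2026 is a Sunday, so the first Sunday is March 1 and the second is March 8.
March 4, 2026 lies within the daylight-saving period (22 November 2025 – 8 March 2026), so Wynax Isles is on daylight time, UTC+07:30.
14:15 Wynax Isles − 7h30m = 06:45 UTC.
1 October 2025 is a Wednesday, so the first Sunday is October 5 and the third is October 19.
1 April 2026 is a Wednesday, so Saturdays fall on 4, 11, 18, 25; the last is April 25.
At the standard offset (UTC+12:00), 06:45 UTC + 12h = 18:45 Ulium Isles standard time.
The standard-time date in Ulium Isles, March 4, 2026, lies within the daylight-saving period (19 October 2025 – 25 April 2026), so Ulium Isles is on daylight time, UTC+13:00.
06:45 UTC + 13h = 19:45 Ulium Isles.

19:45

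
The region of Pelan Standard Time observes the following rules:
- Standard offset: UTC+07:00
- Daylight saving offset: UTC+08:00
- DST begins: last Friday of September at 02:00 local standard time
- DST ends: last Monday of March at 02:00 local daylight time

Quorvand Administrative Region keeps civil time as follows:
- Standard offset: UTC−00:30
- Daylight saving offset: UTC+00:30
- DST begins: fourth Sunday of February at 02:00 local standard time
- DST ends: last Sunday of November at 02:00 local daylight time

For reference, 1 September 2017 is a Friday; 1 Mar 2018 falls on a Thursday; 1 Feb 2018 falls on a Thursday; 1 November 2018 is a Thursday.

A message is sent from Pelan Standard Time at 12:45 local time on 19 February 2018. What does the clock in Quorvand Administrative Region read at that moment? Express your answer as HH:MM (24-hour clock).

1 September 2017 is a Friday, so Fridays fall on 1, 8, 15, 22, 29; the last is September 29.
1 March 2018 is a Thursday, so Mondays fall on 5, 12, 19, 26; the last is March 26.
Daylight saving runs 29 September 2017 – 26 March 2018; 19 February 2018 is inside that window, so Pelan Standard Time is at UTC+08:00.
12:45 Pelan Standard Time − 8h = 04:45 UTC.
1 February 2018 is a Thursday, so the first Sunday is February 4 and the fourth is February 25.
1 November 2018 is a Thursday, so Sundays fall on 4, 11, 18, 25; the last is November 25.
At the standard offset (UTC−00:30), 04:45 UTC − 0h30m = 04:15 Quorvand Administrative Region standard time.
The standard-time date in Quorvand Administrative Region, 19 February 2018, is outside the daylight-saving period (25 February – 25 November), so Quorvand Administrative Region is on standard time, UTC−00:30.
04:45 UTC − 0h30m = 04:15 Quorvand Administrative Region.

04:15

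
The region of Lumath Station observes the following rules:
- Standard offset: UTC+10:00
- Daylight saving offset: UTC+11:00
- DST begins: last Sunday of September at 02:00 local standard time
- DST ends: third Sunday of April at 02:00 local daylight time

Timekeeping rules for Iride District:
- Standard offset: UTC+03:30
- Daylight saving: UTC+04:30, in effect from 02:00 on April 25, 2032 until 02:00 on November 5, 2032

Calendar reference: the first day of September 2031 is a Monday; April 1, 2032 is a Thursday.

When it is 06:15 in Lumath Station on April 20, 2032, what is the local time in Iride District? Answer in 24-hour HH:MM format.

23:45

1 September 2031 is a Monday, so Sundays fall on 7, 14, 21, 28; the last is September 28.
1 April 2032 is a Thursday, so the first Sunday is April 4 and the third is April 18.
April 20, 2032 does not fall between 28 September 2031 and 18 April 2032, so daylight saving is not in effect and Lumath Station is at UTC+10:00.
06:15 Lumath Station − 10h = 20:15 UTC (rolling into the previous day, 19 April 2032).
At the standard offset (UTC+03:30), 20:15 UTC + 3h30m = 23:45 Iride District standard time.
Daylight saving runs 25 April – 5 November; the standard-time date in Iride District, April 19, 2032, is outside that window, so Iride District is on standard time at UTC+03:30.
20:15 UTC + 3h30m = 23:45 Iride District.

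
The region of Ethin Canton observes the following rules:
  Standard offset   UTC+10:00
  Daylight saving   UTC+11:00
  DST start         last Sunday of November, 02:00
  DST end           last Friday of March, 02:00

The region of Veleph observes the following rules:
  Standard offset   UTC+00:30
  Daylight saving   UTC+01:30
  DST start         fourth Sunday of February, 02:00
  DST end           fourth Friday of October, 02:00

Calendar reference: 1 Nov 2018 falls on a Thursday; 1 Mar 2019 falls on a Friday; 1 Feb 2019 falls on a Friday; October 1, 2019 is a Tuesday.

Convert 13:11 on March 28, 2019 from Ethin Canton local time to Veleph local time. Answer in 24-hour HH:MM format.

03:41

1 November 2018 is a Thursday, so Sundays fall on 4, 11, 18, 25; the last is November 25.
1 March 2019 is a Friday, so Fridays fall on 1, 8, 15, 22, 29; the last is March 29.
March 28, 2019 falls between 25 November 2018 and 29 March 2019, so daylight saving is in effect and Ethin Canton is at UTC+11:00.
13:11 Ethin Canton − 11h = 02:11 UTC.
1 February 2019 is a Friday, so the first Sunday is February 3 and the fourth is February 24.
1 October 2019 is a Tuesday, so the first Friday is October 4 and the fourth is October 25.
At the standard offset (UTC+00:30), 02:11 UTC + 0h30m = 02:41 Veleph standard time.
The standard-time date in Veleph, March 28, 2019, lies within the daylight-saving period (24 February – 25 October), so Veleph is on daylight time, UTC+01:30.
02:11 UTC + 1h30m = 03:41 Veleph.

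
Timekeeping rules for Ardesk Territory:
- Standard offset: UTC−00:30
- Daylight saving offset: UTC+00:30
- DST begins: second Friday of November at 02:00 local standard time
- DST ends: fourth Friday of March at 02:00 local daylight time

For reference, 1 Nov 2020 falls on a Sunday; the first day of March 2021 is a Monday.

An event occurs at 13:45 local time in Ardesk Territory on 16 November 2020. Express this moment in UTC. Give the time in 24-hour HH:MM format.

1 November 2020 is a Sunday, so the first Friday is November 6 and the second is November 13.
1 March 2021 is a Monday, so the first Friday is March 5 and the fourth is March 26.
16 November 2020 lies within the daylight-saving period (13 November 2020 – 26 March 2021), so Ardesk Territory is on daylight time, UTC+00:30.
13:45 local − 0h30m = 13:15 UTC.

13:15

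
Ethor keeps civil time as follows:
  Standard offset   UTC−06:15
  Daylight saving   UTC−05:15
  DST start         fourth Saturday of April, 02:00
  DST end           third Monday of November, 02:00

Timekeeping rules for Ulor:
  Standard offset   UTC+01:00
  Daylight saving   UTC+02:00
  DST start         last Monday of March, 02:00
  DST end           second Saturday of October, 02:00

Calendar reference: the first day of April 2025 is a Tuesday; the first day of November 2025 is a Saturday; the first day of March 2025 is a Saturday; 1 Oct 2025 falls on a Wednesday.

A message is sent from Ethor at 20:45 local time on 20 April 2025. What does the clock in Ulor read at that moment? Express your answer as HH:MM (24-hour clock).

05:00

1 April 2025 is a Tuesday, so the first Saturday is April 5 and the fourth is April 26.
1 November 2025 is a Saturday, so the first Monday is November 3 and the third is November 17.
Daylight saving runs 26 April – 17 November; 20 April 2025 is outside that window, so Ethor is on standard time at UTC−06:15.
20:45 Ethor + 6h15m = 03:00 UTC (rolling into the next day, 21 April 2025).
1 March 2025 is a Saturday, so Mondays fall on 3, 10, 17, 24, 31; the last is March 31.
1 October 2025 is a Wednesday, so the first Saturday is October 4 and the second is October 11.
At the standard offset (UTC+01:00), 03:00 UTC + 1h = 04:00 Ulor standard time.
The standard-time date in Ulor, 21 April 2025, falls between 31 March and 11 October, so daylight saving is in effect and Ulor is at UTC+02:00.
03:00 UTC + 2h = 05:00 Ulor.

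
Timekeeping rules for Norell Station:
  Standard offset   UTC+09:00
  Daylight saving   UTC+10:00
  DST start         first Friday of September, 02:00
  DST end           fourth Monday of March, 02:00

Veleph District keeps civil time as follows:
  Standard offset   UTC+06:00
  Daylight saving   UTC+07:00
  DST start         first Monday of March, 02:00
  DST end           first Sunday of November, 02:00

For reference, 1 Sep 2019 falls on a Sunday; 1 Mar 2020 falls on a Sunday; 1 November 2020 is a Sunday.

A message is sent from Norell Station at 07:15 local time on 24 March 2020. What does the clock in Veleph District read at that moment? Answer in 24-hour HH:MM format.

1 September 2019 is a Sunday, so the first Friday is September 6.
1 March 2020 is a Sunday, so the first Monday is March 2 and the fourth is March 23.
24 March 2020 does not fall between 6 September 2019 and 23 March 2020, so daylight saving is not in effect and Norell Station is at UTC+09:00.
07:15 Norell Station − 9h = 22:15 UTC (rolling into the previous day, 23 March 2020).
1 March 2020 is a Sunday, so the first Monday is March 2.
1 November 2020 is a Sunday, so the first Sunday is November 1.
At the standard offset (UTC+06:00), 22:15 UTC + 6h = 04:15 Veleph District standard time (rolling into the next day, 24 March 2020).
The standard-time date in Veleph District, 24 March 2020, lies within the daylight-saving period (2 March – 1 November), so Veleph District is on daylight time, UTC+07:00.
22:15 UTC + 7h = 05:15 Veleph District (rolling into the next day, 24 March 2020).

05:15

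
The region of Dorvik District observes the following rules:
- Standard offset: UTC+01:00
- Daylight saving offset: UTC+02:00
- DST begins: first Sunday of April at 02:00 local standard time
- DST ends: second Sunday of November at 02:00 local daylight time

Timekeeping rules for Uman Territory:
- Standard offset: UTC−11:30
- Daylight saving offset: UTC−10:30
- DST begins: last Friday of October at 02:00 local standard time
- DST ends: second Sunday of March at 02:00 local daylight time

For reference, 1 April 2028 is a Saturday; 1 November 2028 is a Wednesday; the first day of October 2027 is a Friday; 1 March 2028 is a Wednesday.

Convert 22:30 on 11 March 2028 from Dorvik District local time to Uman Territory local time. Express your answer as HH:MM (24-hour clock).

1 April 2028 is a Saturday, so the first Sunday is April 2.
1 November 2028 is a Wednesday, so the first Sunday is November 5 and the second is November 12.
11 March 2028 does not fall between 2 April and 12 November, so daylight saving is not in effect and Dorvik District is at UTC+01:00.
22:30 Dorvik District − 1h = 21:30 UTC.
1 October 2027 is a Friday, so Fridays fall on 1, 8, 15, 22, 29; the last is October 29.
1 March 2028 is a Wednesday, so the first Sunday is March 5 and the second is March 12.
At the standard offset (UTC−11:30), 21:30 UTC − 11h30m = 10:00 Uman Territory standard time.
Daylight saving runs 29 October 2027 – 12 March 2028; the standard-time date in Uman Territory, 11 March 2028, is inside that window, so Uman Territory is at UTC−10:30.
21:30 UTC − 10h30m = 11:00 Uman Territory.

11:00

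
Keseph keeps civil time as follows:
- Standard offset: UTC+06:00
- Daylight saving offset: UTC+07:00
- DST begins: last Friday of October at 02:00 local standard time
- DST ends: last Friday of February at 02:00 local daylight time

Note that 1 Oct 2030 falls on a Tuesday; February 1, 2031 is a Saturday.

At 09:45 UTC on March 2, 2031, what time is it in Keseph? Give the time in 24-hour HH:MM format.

1 October 2030 is a Tuesday, so Fridays fall on 4, 11, 18, 25; the last is October 25.
1 February 2031 is a Saturday, so Fridays fall on 7, 14, 21, 28; the last is February 28.
At the standard offset (UTC+06:00), 09:45 UTC + 6h = 15:45 Keseph standard time.
Daylight saving runs 25 October 2030 – 28 February 2031; the standard-time date in Keseph, March 2, 2031, is outside that window, so Keseph is on standard time at UTC+06:00.
09:45 UTC + 6h = 15:45 local.

15:45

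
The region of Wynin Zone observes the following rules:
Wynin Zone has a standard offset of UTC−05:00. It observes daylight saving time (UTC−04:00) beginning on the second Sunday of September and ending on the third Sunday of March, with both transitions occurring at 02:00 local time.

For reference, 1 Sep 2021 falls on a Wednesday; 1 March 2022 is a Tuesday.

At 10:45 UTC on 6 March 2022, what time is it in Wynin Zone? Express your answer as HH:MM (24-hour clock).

06:45

1 September 2021 is a Wednesday, so the first Sunday is September 5 and the second is September 12.
1 March 2022 is a Tuesday, so the first Sunday is March 6 and the third is March 20.
At the standard offset (UTC−05:00), 10:45 UTC − 5h = 05:45 Wynin Zone standard time.
The standard-time date in Wynin Zone, 6 March 2022, falls between 12 September 2021 and 20 March 2022, so daylight saving is in effect and Wynin Zone is at UTC−04:00.
10:45 UTC − 4h = 06:45 local.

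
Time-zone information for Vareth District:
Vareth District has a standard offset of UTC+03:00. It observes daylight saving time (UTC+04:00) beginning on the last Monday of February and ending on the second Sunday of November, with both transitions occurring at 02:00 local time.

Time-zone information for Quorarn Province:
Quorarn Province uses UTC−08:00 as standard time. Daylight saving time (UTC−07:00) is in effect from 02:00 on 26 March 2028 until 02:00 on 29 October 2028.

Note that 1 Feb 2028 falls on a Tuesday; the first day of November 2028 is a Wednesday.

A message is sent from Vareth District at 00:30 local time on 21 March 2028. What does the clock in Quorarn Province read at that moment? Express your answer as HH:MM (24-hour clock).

12:30

1 February 2028 is a Tuesday, so Mondays fall on 7, 14, 21, 28; the last is February 28.
1 November 2028 is a Wednesday, so the first Sunday is November 5 and the second is November 12.
21 March 2028 lies within the daylight-saving period (28 February – 12 November), so Vareth District is on daylight time, UTC+04:00.
00:30 Vareth District − 4h = 20:30 UTC (rolling into the previous day, 20 March 2028).
At the standard offset (UTC−08:00), 20:30 UTC − 8h = 12:30 Quorarn Province standard time.
The standard-time date in Quorarn Province, 20 March 2028, is outside the daylight-saving period (26 March – 29 October), so Quorarn Province is on standard time, UTC−08:00.
20:30 UTC − 8h = 12:30 Quorarn Province.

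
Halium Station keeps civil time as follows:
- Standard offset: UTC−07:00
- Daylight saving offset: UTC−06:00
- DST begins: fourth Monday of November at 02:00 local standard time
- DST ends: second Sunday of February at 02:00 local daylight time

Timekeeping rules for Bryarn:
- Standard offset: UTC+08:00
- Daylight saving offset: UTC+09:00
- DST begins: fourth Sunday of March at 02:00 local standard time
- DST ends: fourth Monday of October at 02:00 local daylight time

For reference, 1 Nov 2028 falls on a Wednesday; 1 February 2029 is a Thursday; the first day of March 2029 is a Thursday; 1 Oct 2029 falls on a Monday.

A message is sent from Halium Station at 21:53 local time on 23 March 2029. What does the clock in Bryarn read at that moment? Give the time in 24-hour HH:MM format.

12:53

1 November 2028 is a Wednesday, so the first Monday is November 6 and the fourth is November 27.
1 February 2029 is a Thursday, so the first Sunday is February 4 and the second is February 11.
23 March 2029 is outside the daylight-saving period (27 November 2028 – 11 February 2029), so Halium Station is on standard time, UTC−07:00.
21:53 Halium Station + 7h = 04:53 UTC (rolling into the next day, 24 March 2029).
1 March 2029 is a Thursday, so the first Sunday is March 4 and the fourth is March 25.
1 October 2029 is a Monday, so the first Monday is October 1 and the fourth is October 22.
At the standard offset (UTC+08:00), 04:53 UTC + 8h = 12:53 Bryarn standard time.
Daylight saving runs 25 March – 22 October; the standard-time date in Bryarn, 24 March 2029, is outside that window, so Bryarn is on standard time at UTC+08:00.
04:53 UTC + 8h = 12:53 Bryarn.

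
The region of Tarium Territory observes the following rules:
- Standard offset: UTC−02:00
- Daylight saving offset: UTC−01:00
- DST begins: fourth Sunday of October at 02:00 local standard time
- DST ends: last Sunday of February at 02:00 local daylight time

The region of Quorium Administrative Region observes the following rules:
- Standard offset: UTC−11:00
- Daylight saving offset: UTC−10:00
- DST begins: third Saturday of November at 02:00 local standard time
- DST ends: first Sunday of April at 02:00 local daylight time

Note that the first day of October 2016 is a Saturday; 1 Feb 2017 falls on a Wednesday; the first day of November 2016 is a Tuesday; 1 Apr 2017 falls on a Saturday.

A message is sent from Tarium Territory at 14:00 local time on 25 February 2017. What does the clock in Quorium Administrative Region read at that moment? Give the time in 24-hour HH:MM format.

05:00

1 October 2016 is a Saturday, so the first Sunday is October 2 and the fourth is October 23.
1 February 2017 is a Wednesday, so Sundays fall on 5, 12, 19, 26; the last is February 26.
25 February 2017 lies within the daylight-saving period (23 October 2016 – 26 February 2017), so Tarium Territory is on daylight time, UTC−01:00.
14:00 Tarium Territory + 1h = 15:00 UTC.
1 November 2016 is a Tuesday, so the first Saturday is November 5 and the third is November 19.
1 April 2017 is a Saturday, so the first Sunday is April 2.
At the standard offset (UTC−11:00), 15:00 UTC − 11h = 04:00 Quorium Administrative Region standard time.
The standard-time date in Quorium Administrative Region, 25 February 2017, lies within the daylight-saving period (19 November 2016 – 2 April 2017), so Quorium Administrative Region is on daylight time, UTC−10:00.
15:00 UTC − 10h = 05:00 Quorium Administrative Region.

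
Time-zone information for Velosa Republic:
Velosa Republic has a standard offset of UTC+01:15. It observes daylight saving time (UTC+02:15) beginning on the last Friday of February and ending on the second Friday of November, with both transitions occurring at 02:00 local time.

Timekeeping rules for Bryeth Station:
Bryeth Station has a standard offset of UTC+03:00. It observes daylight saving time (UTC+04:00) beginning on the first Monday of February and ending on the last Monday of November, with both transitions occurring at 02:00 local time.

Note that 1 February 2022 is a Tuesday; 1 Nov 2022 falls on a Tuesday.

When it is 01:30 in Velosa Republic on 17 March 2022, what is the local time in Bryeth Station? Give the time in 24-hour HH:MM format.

1 February 2022 is a Tuesday, so Fridays fall on 4, 11, 18, 25; the last is February 25.
1 November 2022 is a Tuesday, so the first Friday is November 4 and the second is November 11.
17 March 2022 lies within the daylight-saving period (25 February – 11 November), so Velosa Republic is on daylight time, UTC+02:15.
01:30 Velosa Republic − 2h15m = 23:15 UTC (rolling into the previous day, 16 March 2022).
1 February 2022 is a Tuesday, so the first Monday is February 7.
1 November 2022 is a Tuesday, so Mondays fall on 7, 14, 21, 28; the last is November 28.
At the standard offset (UTC+03:00), 23:15 UTC + 3h = 02:15 Bryeth Station standard time (rolling into the next day, 17 March 2022).
Daylight saving runs 7 February – 28 November; the standard-time date in Bryeth Station, 17 March 2022, is inside that window, so Bryeth Station is at UTC+04:00.
23:15 UTC + 4h = 03:15 Bryeth Station (rolling into the next day, 17 March 2022).

03:15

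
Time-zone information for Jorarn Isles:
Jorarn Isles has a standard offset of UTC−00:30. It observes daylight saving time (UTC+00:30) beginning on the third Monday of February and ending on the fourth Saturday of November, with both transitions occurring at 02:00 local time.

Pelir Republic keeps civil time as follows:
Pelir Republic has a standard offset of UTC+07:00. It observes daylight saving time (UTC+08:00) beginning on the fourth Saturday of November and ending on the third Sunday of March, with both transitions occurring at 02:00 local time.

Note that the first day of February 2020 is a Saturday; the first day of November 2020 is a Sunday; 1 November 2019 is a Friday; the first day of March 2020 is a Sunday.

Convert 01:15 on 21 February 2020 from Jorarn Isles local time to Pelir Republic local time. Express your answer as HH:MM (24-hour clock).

08:45

1 February 2020 is a Saturday, so the first Monday is February 3 and the third is February 17.
1 November 2020 is a Sunday, so the first Saturday is November 7 and the fourth is November 28.
Daylight saving runs 17 February – 28 November; 21 February 2020 is inside that window, so Jorarn Isles is at UTC+00:30.
01:15 Jorarn Isles − 0h30m = 00:45 UTC.
1 November 2019 is a Friday, so the first Saturday is November 2 and the fourth is November 23.
1 March 2020 is a Sunday, so the first Sunday is March 1 and the third is March 15.
At the standard offset (UTC+07:00), 00:45 UTC + 7h = 07:45 Pelir Republic standard time.
The standard-time date in Pelir Republic, 21 February 2020, lies within the daylight-saving period (23 November 2019 – 15 March 2020), so Pelir Republic is on daylight time, UTC+08:00.
00:45 UTC + 8h = 08:45 Pelir Republic.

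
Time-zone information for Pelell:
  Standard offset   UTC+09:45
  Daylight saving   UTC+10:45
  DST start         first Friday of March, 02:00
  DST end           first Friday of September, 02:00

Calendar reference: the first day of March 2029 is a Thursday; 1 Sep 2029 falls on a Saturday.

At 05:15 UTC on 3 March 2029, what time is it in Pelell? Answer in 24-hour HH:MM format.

1 March 2029 is a Thursday, so the first Friday is March 2.
1 September 2029 is a Saturday, so the first Friday is September 7.
At the standard offset (UTC+09:45), 05:15 UTC + 9h45m = 15:00 Pelell standard time.
Daylight saving runs 2 March – 7 September; the standard-time date in Pelell, 3 March 2029, is inside that window, so Pelell is at UTC+10:45.
05:15 UTC + 10h45m = 16:00 local.

16:00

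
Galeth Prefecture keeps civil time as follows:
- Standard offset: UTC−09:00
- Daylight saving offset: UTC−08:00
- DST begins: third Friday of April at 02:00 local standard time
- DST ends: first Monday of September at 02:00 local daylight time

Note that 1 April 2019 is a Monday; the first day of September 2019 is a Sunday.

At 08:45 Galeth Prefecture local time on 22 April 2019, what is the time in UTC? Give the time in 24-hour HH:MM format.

16:45

1 April 2019 is a Monday, so the first Friday is April 5 and the third is April 19.
1 September 2019 is a Sunday, so the first Monday is September 2.
22 April 2019 falls between 19 April and 2 September, so daylight saving is in effect and Galeth Prefecture is at UTC−08:00.
08:45 local + 8h = 16:45 UTC.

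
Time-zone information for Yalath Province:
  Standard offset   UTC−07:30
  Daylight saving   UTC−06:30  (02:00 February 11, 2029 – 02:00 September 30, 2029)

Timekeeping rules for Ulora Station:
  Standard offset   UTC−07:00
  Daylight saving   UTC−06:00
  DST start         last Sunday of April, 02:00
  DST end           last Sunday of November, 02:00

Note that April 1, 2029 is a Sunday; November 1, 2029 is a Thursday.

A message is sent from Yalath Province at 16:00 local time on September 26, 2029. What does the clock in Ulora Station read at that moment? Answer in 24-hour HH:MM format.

16:30

September 26, 2029 lies within the daylight-saving period (11 February – 30 September), so Yalath Province is on daylight time, UTC−06:30.
16:00 Yalath Province + 6h30m = 22:30 UTC.
1 April 2029 is a Sunday, so Sundays fall on 1, 8, 15, 22, 29; the last is April 29.
1 November 2029 is a Thursday, so Sundays fall on 4, 11, 18, 25; the last is November 25.
At the standard offset (UTC−07:00), 22:30 UTC − 7h = 15:30 Ulora Station standard time.
The standard-time date in Ulora Station, September 26, 2029, falls between 29 April and 25 November, so daylight saving is in effect and Ulora Station is at UTC−06:00.
22:30 UTC − 6h = 16:30 Ulora Station.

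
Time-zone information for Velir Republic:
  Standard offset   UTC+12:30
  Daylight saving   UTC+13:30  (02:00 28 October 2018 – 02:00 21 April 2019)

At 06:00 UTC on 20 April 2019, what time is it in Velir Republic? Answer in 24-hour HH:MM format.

19:30

At the standard offset (UTC+12:30), 06:00 UTC + 12h30m = 18:30 Velir Republic standard time.
Daylight saving runs 28 October 2018 – 21 April 2019; the standard-time date in Velir Republic, 20 April 2019, is inside that window, so Velir Republic is at UTC+13:30.
06:00 UTC + 13h30m = 19:30 local.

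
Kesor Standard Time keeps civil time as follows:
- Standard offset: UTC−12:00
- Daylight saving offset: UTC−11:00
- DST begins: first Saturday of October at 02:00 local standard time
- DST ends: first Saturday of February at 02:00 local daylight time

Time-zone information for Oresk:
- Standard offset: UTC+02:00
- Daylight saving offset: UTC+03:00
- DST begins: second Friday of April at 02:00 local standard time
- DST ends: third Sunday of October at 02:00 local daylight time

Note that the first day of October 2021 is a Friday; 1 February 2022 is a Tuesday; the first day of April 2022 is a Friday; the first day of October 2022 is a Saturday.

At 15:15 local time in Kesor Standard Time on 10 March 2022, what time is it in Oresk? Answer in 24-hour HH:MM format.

1 October 2021 is a Friday, so the first Saturday is October 2.
1 February 2022 is a Tuesday, so the first Saturday is February 5.
10 March 2022 does not fall between 2 October 2021 and 5 February 2022, so daylight saving is not in effect and Kesor Standard Time is at UTC−12:00.
15:15 Kesor Standard Time + 12h = 03:15 UTC (rolling into the next day, 11 March 2022).
1 April 2022 is a Friday, so the first Friday is April 1 and the second is April 8.
1 October 2022 is a Saturday, so the first Sunday is October 2 and the third is October 16.
At the standard offset (UTC+02:00), 03:15 UTC + 2h = 05:15 Oresk standard time.
The standard-time date in Oresk, 11 March 2022, does not fall between 8 April and 16 October, so daylight saving is not in effect and Oresk is at UTC+02:00.
03:15 UTC + 2h = 05:15 Oresk.

05:15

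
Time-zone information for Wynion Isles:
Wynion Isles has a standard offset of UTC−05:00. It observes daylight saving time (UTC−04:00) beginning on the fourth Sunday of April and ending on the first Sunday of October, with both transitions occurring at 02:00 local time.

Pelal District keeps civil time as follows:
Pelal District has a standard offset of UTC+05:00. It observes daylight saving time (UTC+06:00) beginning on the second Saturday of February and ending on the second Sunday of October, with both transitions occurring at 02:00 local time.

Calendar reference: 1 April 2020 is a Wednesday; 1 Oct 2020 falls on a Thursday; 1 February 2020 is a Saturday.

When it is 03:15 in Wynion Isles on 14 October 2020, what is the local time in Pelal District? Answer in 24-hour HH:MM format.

13:15

1 April 2020 is a Wednesday, so the first Sunday is April 5 and the fourth is April 26.
1 October 2020 is a Thursday, so the first Sunday is October 4.
Daylight saving runs 26 April – 4 October; 14 October 2020 is outside that window, so Wynion Isles is on standard time at UTC−05:00.
03:15 Wynion Isles + 5h = 08:15 UTC.
1 February 2020 is a Saturday, so the first Saturday is February 1 and the second is February 8.
1 October 2020 is a Thursday, so the first Sunday is October 4 and the second is October 11.
At the standard offset (UTC+05:00), 08:15 UTC + 5h = 13:15 Pelal District standard time.
The standard-time date in Pelal District, 14 October 2020, does not fall between 8 February and 11 October, so daylight saving is not in effect and Pelal District is at UTC+05:00.
08:15 UTC + 5h = 13:15 Pelal District.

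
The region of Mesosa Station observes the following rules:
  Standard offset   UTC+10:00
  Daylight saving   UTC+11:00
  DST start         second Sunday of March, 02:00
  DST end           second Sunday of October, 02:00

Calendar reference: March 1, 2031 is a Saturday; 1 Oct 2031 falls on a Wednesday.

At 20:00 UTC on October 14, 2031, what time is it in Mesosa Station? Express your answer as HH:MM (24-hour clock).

1 March 2031 is a Saturday, so the first Sunday is March 2 and the second is March 9.
1 October 2031 is a Wednesday, so the first Sunday is October 5 and the second is October 12.
At the standard offset (UTC+10:00), 20:00 UTC + 10h = 06:00 Mesosa Station standard time (rolling into the next day, 15 October 2031).
Daylight saving runs 9 March – 12 October; the standard-time date in Mesosa Station, October 15, 2031, is outside that window, so Mesosa Station is on standard time at UTC+10:00.
20:00 UTC + 10h = 06:00 local (rolling into the next day, 15 October 2031).

06:00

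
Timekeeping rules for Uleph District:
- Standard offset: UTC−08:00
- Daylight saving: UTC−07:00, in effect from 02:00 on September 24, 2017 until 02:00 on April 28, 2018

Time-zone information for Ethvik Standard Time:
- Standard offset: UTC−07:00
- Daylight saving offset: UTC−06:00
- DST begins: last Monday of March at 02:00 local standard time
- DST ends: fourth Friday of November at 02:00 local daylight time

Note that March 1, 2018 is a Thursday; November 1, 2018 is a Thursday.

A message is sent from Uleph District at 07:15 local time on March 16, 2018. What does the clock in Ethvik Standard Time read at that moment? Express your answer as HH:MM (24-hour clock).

March 16, 2018 lies within the daylight-saving period (24 September 2017 – 28 April 2018), so Uleph District is on daylight time, UTC−07:00.
07:15 Uleph District + 7h = 14:15 UTC.
1 March 2018 is a Thursday, so Mondays fall on 5, 12, 19, 26; the last is March 26.
1 November 2018 is a Thursday, so the first Friday is November 2 and the fourth is November 23.
At the standard offset (UTC−07:00), 14:15 UTC − 7h = 07:15 Ethvik Standard Time standard time.
The standard-time date in Ethvik Standard Time, March 16, 2018, does not fall between 26 March and 23 November, so daylight saving is not in effect and Ethvik Standard Time is at UTC−07:00.
14:15 UTC − 7h = 07:15 Ethvik Standard Time.

07:15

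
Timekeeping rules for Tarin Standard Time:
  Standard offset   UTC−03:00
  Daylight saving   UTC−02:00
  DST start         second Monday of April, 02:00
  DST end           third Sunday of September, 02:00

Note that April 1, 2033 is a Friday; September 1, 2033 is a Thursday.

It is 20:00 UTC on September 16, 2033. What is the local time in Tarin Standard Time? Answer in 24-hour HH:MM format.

18:00

1 April 2033 is a Friday, so the first Monday is April 4 and the second is April 11.
1 September 2033 is a Thursday, so the first Sunday is September 4 and the third is September 18.
At the standard offset (UTC−03:00), 20:00 UTC − 3h = 17:00 Tarin Standard Time standard time.
The standard-time date in Tarin Standard Time, September 16, 2033, falls between 11 April and 18 September, so daylight saving is in effect and Tarin Standard Time is at UTC−02:00.
20:00 UTC − 2h = 18:00 local.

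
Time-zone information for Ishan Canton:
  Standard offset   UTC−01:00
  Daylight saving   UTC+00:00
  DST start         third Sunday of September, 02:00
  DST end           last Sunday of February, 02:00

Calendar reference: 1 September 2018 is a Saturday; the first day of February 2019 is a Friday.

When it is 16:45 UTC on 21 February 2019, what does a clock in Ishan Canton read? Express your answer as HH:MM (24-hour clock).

16:45

1 September 2018 is a Saturday, so the first Sunday is September 2 and the third is September 16.
1 February 2019 is a Friday, so Sundays fall on 3, 10, 17, 24; the last is February 24.
At the standard offset (UTC−01:00), 16:45 UTC − 1h = 15:45 Ishan Canton standard time.
The standard-time date in Ishan Canton, 21 February 2019, lies within the daylight-saving period (16 September 2018 – 24 February 2019), so Ishan Canton is on daylight time, UTC+00:00.
16:45 UTC + 0h = 16:45 local.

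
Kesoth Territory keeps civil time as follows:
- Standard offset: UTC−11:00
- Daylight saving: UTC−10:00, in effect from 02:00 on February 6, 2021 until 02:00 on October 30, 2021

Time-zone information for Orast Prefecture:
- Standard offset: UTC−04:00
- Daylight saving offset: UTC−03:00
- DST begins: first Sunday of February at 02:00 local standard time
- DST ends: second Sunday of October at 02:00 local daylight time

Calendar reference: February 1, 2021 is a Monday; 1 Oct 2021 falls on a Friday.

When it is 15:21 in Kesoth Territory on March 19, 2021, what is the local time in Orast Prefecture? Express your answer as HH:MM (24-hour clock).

Daylight saving runs 6 February – 30 October; March 19, 2021 is inside that window, so Kesoth Territory is at UTC−10:00.
15:21 Kesoth Territory + 10h = 01:21 UTC (rolling into the next day, 20 March 2021).
1 February 2021 is a Monday, so the first Sunday is February 7.
1 October 2021 is a Friday, so the first Sunday is October 3 and the second is October 10.
At the standard offset (UTC−04:00), 01:21 UTC − 4h = 21:21 Orast Prefecture standard time (rolling into the previous day, 19 March 2021).
Daylight saving runs 7 February – 10 October; the standard-time date in Orast Prefecture, March 19, 2021, is inside that window, so Orast Prefecture is at UTC−03:00.
01:21 UTC − 3h = 22:21 Orast Prefecture (rolling into the previous day, 19 March 2021).

22:21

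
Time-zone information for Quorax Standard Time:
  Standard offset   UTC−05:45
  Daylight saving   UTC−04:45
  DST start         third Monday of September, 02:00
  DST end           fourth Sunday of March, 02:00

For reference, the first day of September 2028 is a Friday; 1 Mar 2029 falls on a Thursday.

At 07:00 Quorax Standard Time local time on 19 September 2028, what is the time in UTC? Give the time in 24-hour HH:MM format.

1 September 2028 is a Friday, so the first Monday is September 4 and the third is September 18.
1 March 2029 is a Thursday, so the first Sunday is March 4 and the fourth is March 25.
19 September 2028 falls between 18 September 2028 and 25 March 2029, so daylight saving is in effect and Quorax Standard Time is at UTC−04:45.
07:00 local + 4h45m = 11:45 UTC.

11:45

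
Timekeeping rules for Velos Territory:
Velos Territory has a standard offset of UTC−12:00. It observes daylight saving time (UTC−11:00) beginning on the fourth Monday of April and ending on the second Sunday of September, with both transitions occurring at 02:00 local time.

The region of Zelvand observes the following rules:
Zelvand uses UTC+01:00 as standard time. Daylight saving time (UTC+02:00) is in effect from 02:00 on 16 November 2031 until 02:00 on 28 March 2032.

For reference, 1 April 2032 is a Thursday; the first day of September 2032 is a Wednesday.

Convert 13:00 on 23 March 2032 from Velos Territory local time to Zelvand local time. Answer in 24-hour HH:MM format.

1 April 2032 is a Thursday, so the first Monday is April 5 and the fourth is April 26.
1 September 2032 is a Wednesday, so the first Sunday is September 5 and the second is September 12.
23 March 2032 is outside the daylight-saving period (26 April – 12 September), so Velos Territory is on standard time, UTC−12:00.
13:00 Velos Territory + 12h = 01:00 UTC (rolling into the next day, 24 March 2032).
At the standard offset (UTC+01:00), 01:00 UTC + 1h = 02:00 Zelvand standard time.
The standard-time date in Zelvand, 24 March 2032, lies within the daylight-saving period (16 November 2031 – 28 March 2032), so Zelvand is on daylight time, UTC+02:00.
01:00 UTC + 2h = 03:00 Zelvand.

03:00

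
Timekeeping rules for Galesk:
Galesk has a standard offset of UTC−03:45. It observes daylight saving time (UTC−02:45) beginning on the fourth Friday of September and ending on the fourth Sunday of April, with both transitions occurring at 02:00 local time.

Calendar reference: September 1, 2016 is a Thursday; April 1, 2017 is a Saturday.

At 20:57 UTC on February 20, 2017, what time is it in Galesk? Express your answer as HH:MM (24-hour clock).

18:12

1 September 2016 is a Thursday, so the first Friday is September 2 and the fourth is September 23.
1 April 2017 is a Saturday, so the first Sunday is April 2 and the fourth is April 23.
At the standard offset (UTC−03:45), 20:57 UTC − 3h45m = 17:12 Galesk standard time.
The standard-time date in Galesk, February 20, 2017, lies within the daylight-saving period (23 September 2016 – 23 April 2017), so Galesk is on daylight time, UTC−02:45.
20:57 UTC − 2h45m = 18:12 local.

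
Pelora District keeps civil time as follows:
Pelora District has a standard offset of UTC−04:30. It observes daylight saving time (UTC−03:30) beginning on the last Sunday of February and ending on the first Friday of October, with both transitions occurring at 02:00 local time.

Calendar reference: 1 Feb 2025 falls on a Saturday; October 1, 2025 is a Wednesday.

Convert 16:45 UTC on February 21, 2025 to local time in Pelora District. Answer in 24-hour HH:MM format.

1 February 2025 is a Saturday, so Sundays fall on 2, 9, 16, 23; the last is February 23.
1 October 2025 is a Wednesday, so the first Friday is October 3.
At the standard offset (UTC−04:30), 16:45 UTC − 4h30m = 12:15 Pelora District standard time.
Daylight saving runs 23 February – 3 October; the standard-time date in Pelora District, February 21, 2025, is outside that window, so Pelora District is on standard time at UTC−04:30.
16:45 UTC − 4h30m = 12:15 local.

12:15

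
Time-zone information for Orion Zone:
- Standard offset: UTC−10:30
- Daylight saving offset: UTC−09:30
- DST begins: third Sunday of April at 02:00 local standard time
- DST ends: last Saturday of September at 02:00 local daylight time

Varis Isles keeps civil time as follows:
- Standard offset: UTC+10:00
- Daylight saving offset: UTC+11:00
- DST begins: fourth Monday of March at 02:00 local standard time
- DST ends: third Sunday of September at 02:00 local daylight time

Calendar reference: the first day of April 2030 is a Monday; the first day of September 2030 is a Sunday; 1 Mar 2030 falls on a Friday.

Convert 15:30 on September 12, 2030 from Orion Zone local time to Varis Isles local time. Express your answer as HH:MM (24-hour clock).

1 April 2030 is a Monday, so the first Sunday is April 7 and the third is April 21.
1 September 2030 is a Sunday, so Saturdays fall on 7, 14, 21, 28; the last is September 28.
September 12, 2030 lies within the daylight-saving period (21 April – 28 September), so Orion Zone is on daylight time, UTC−09:30.
15:30 Orion Zone + 9h30m = 01:00 UTC (rolling into the next day, 13 September 2030).
1 March 2030 is a Friday, so the first Monday is March 4 and the fourth is March 25.
1 September 2030 is a Sunday, so the first Sunday is September 1 and the third is September 15.
At the standard offset (UTC+10:00), 01:00 UTC + 10h = 11:00 Varis Isles standard time.
Daylight saving runs 25 March – 15 September; the standard-time date in Varis Isles, September 13, 2030, is inside that window, so Varis Isles is at UTC+11:00.
01:00 UTC + 11h = 12:00 Varis Isles.

12:00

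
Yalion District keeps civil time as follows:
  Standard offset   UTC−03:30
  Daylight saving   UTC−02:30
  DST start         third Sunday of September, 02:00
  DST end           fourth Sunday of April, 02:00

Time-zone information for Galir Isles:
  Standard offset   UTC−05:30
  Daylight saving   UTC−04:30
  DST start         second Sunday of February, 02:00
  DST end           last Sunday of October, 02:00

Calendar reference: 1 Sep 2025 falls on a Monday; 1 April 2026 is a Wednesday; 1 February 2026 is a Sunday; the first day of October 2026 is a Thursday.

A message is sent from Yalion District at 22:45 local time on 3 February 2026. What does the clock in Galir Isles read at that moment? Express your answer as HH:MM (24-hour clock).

19:45

1 September 2025 is a Monday, so the first Sunday is September 7 and the third is September 21.
1 April 2026 is a Wednesday, so the first Sunday is April 5 and the fourth is April 26.
3 February 2026 falls between 21 September 2025 and 26 April 2026, so daylight saving is in effect and Yalion District is at UTC−02:30.
22:45 Yalion District + 2h30m = 01:15 UTC (rolling into the next day, 4 February 2026).
1 February 2026 is a Sunday, so the first Sunday is February 1 and the second is February 8.
1 October 2026 is a Thursday, so Sundays fall on 4, 11, 18, 25; the last is October 25.
At the standard offset (UTC−05:30), 01:15 UTC − 5h30m = 19:45 Galir Isles standard time (rolling into the previous day, 3 February 2026).
The standard-time date in Galir Isles, 3 February 2026, does not fall between 8 February and 25 October, so daylight saving is not in effect and Galir Isles is at UTC−05:30.
01:15 UTC − 5h30m = 19:45 Galir Isles (rolling into the previous day, 3 February 2026).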